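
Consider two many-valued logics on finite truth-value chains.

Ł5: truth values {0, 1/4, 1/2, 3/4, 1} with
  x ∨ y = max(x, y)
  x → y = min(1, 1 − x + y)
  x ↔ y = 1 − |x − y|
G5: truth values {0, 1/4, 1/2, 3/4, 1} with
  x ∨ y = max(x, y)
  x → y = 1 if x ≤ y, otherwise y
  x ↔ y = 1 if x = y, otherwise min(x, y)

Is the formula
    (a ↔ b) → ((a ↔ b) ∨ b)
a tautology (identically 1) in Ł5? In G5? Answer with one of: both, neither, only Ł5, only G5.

In Ł5: every assignment gives 1 — tautology.
In G5: every assignment gives 1 — tautology.

both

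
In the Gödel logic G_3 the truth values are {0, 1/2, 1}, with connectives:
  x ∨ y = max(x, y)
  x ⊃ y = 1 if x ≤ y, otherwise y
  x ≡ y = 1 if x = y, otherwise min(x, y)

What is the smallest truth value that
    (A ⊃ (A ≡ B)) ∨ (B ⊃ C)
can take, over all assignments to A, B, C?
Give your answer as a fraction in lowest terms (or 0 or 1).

Take A = 1, B = 1/2, C = 0:
A ≡ B = 1 ≡ 1/2 = 1/2
A ⊃ (A ≡ B) = 1 ⊃ 1/2 = 1/2
B ⊃ C = 1/2 ⊃ 0 = 0
(A ⊃ (A ≡ B)) ∨ (B ⊃ C) = 1/2 ∨ 0 = 1/2
No assignment yields a value below 1/2, so this is the minimum.

1/2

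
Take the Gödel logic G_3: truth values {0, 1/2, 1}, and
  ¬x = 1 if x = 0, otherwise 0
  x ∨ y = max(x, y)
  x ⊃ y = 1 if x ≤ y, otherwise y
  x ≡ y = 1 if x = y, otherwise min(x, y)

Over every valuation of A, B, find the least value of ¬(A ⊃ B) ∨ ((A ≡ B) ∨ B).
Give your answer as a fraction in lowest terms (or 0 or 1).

1/2

Take A = 0, B = 1/2:
A ⊃ B = 0 ⊃ 1/2 = 1
¬(A ⊃ B) = ¬1 = 0
A ≡ B = 0 ≡ 1/2 = 0
(A ≡ B) ∨ B = 0 ∨ 1/2 = 1/2
¬(A ⊃ B) ∨ ((A ≡ B) ∨ B) = 0 ∨ 1/2 = 1/2
No assignment yields a value below 1/2, so this is the minimum.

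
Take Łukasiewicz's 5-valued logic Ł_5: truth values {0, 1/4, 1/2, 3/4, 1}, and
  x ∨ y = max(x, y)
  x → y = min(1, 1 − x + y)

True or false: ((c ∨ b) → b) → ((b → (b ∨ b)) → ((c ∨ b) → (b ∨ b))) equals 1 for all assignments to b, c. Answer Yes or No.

Yes

At b = 1/2, c = 1, for instance:
c ∨ b = 1 ∨ 1/2 = 1
(c ∨ b) → b = 1 → 1/2 = 1/2
b ∨ b = 1/2 ∨ 1/2 = 1/2
b → (b ∨ b) = 1/2 → 1/2 = 1
(c ∨ b) → (b ∨ b) = 1 → 1/2 = 1/2
(b → (b ∨ b)) → ((c ∨ b) → (b ∨ b)) = 1 → 1/2 = 1/2
((c ∨ b) → b) → ((b → (b ∨ b)) → ((c ∨ b) → (b ∨ b))) = 1/2 → 1/2 = 1
and checking the remaining 24 assignments likewise gives ≥ 1 in every case.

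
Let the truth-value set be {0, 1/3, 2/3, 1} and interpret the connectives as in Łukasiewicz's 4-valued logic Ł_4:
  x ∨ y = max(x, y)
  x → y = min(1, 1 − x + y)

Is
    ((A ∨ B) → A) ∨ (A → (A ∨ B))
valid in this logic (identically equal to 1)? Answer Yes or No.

Yes

A = 0, B = 0 ↦ 1
A = 0, B = 1/3 ↦ 1
A = 0, B = 2/3 ↦ 1
A = 0, B = 1 ↦ 1
A = 1/3, B = 0 ↦ 1
A = 1/3, B = 1/3 ↦ 1
A = 1/3, B = 2/3 ↦ 1
A = 1/3, B = 1 ↦ 1
A = 2/3, B = 0 ↦ 1
A = 2/3, B = 1/3 ↦ 1
A = 2/3, B = 2/3 ↦ 1
A = 2/3, B = 1 ↦ 1
A = 1, B = 0 ↦ 1
A = 1, B = 1/3 ↦ 1
A = 1, B = 2/3 ↦ 1
A = 1, B = 1 ↦ 1
Every assignment gives a value ≥ 1.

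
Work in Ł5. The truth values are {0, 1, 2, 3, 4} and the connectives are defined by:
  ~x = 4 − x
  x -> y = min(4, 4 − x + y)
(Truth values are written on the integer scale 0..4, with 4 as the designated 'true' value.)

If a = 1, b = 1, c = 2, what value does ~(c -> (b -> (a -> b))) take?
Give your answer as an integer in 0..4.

0

a -> b = 1 -> 1 = 4
b -> (a -> b) = 1 -> 4 = 4
c -> (b -> (a -> b)) = 2 -> 4 = 4
~(c -> (b -> (a -> b))) = ~4 = 0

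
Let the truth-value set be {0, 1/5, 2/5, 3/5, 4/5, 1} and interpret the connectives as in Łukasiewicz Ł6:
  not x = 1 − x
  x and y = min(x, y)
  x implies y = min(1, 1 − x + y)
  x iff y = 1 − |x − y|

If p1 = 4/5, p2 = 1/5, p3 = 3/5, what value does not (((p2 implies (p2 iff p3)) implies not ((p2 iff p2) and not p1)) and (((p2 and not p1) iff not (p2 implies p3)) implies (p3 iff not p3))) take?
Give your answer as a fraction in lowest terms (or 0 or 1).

1/5

p2 iff p3 = 1/5 iff 3/5 = 3/5
p2 implies (p2 iff p3) = 1/5 implies 3/5 = 1
p2 iff p2 = 1/5 iff 1/5 = 1
not p1 = not 4/5 = 1/5
(p2 iff p2) and not p1 = 1 and 1/5 = 1/5
not ((p2 iff p2) and not p1) = not 1/5 = 4/5
(p2 implies (p2 iff p3)) implies not ((p2 iff p2) and not p1) = 1 implies 4/5 = 4/5
not p1 = not 4/5 = 1/5
p2 and not p1 = 1/5 and 1/5 = 1/5
p2 implies p3 = 1/5 implies 3/5 = 1
not (p2 implies p3) = not 1 = 0
(p2 and not p1) iff not (p2 implies p3) = 1/5 iff 0 = 4/5
not p3 = not 3/5 = 2/5
p3 iff not p3 = 3/5 iff 2/5 = 4/5
((p2 and not p1) iff not (p2 implies p3)) implies (p3 iff not p3) = 4/5 implies 4/5 = 1
((p2 implies (p2 iff p3)) implies not ((p2 iff p2) and not p1)) and (((p2 and not p1) iff not (p2 implies p3)) implies (p3 iff not p3)) = 4/5 and 1 = 4/5
not (((p2 implies (p2 iff p3)) implies not ((p2 iff p2) and not p1)) and (((p2 and not p1) iff not (p2 implies p3)) implies (p3 iff not p3))) = not 4/5 = 1/5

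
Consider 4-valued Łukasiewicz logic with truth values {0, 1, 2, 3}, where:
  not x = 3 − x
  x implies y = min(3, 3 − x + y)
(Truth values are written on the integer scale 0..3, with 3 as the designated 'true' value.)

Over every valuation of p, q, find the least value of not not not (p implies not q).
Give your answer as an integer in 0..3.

Take p = 0, q = 0:
not q = not 0 = 3
p implies not q = 0 implies 3 = 3
not (p implies not q) = not 3 = 0
not not (p implies not q) = not 0 = 3
not not not (p implies not q) = not 3 = 0
No assignment yields a value below 0, so this is the minimum.

0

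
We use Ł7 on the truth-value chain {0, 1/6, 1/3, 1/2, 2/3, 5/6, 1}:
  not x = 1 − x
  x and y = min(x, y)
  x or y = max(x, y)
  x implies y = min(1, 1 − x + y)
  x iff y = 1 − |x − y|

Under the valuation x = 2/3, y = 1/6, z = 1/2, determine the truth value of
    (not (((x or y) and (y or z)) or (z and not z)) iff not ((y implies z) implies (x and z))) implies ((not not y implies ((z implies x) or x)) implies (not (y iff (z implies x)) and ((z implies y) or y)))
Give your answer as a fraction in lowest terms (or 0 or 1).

x or y = 2/3 or 1/6 = 2/3
y or z = 1/6 or 1/2 = 1/2
(x or y) and (y or z) = 2/3 and 1/2 = 1/2
not z = not 1/2 = 1/2
z and not z = 1/2 and 1/2 = 1/2
((x or y) and (y or z)) or (z and not z) = 1/2 or 1/2 = 1/2
not (((x or y) and (y or z)) or (z and not z)) = not 1/2 = 1/2
y implies z = 1/6 implies 1/2 = 1
x and z = 2/3 and 1/2 = 1/2
(y implies z) implies (x and z) = 1 implies 1/2 = 1/2
not ((y implies z) implies (x and z)) = not 1/2 = 1/2
not (((x or y) and (y or z)) or (z and not z)) iff not ((y implies z) implies (x and z)) = 1/2 iff 1/2 = 1
not y = not 1/6 = 5/6
not not y = not 5/6 = 1/6
z implies x = 1/2 implies 2/3 = 1
(z implies x) or x = 1 or 2/3 = 1
not not y implies ((z implies x) or x) = 1/6 implies 1 = 1
z implies x = 1/2 implies 2/3 = 1
y iff (z implies x) = 1/6 iff 1 = 1/6
not (y iff (z implies x)) = not 1/6 = 5/6
z implies y = 1/2 implies 1/6 = 2/3
(z implies y) or y = 2/3 or 1/6 = 2/3
not (y iff (z implies x)) and ((z implies y) or y) = 5/6 and 2/3 = 2/3
(not not y implies ((z implies x) or x)) implies (not (y iff (z implies x)) and ((z implies y) or y)) = 1 implies 2/3 = 2/3
(not (((x or y) and (y or z)) or (z and not z)) iff not ((y implies z) implies (x and z))) implies ((not not y implies ((z implies x) or x)) implies (not (y iff (z implies x)) and ((z implies y) or y))) = 1 implies 2/3 = 2/3

2/3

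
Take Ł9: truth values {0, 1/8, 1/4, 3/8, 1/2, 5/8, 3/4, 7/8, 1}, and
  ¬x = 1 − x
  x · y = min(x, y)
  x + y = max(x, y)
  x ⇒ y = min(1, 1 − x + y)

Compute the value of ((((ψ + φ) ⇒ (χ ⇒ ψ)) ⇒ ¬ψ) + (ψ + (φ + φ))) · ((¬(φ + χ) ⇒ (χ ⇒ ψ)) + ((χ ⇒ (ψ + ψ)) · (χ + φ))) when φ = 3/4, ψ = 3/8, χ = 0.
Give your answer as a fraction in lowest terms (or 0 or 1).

3/4

ψ + φ = 3/8 + 3/4 = 3/4
χ ⇒ ψ = 0 ⇒ 3/8 = 1
(ψ + φ) ⇒ (χ ⇒ ψ) = 3/4 ⇒ 1 = 1
¬ψ = ¬3/8 = 5/8
((ψ + φ) ⇒ (χ ⇒ ψ)) ⇒ ¬ψ = 1 ⇒ 5/8 = 5/8
φ + φ = 3/4 + 3/4 = 3/4
ψ + (φ + φ) = 3/8 + 3/4 = 3/4
(((ψ + φ) ⇒ (χ ⇒ ψ)) ⇒ ¬ψ) + (ψ + (φ + φ)) = 5/8 + 3/4 = 3/4
φ + χ = 3/4 + 0 = 3/4
¬(φ + χ) = ¬3/4 = 1/4
χ ⇒ ψ = 0 ⇒ 3/8 = 1
¬(φ + χ) ⇒ (χ ⇒ ψ) = 1/4 ⇒ 1 = 1
ψ + ψ = 3/8 + 3/8 = 3/8
χ ⇒ (ψ + ψ) = 0 ⇒ 3/8 = 1
χ + φ = 0 + 3/4 = 3/4
(χ ⇒ (ψ + ψ)) · (χ + φ) = 1 · 3/4 = 3/4
(¬(φ + χ) ⇒ (χ ⇒ ψ)) + ((χ ⇒ (ψ + ψ)) · (χ + φ)) = 1 + 3/4 = 1
((((ψ + φ) ⇒ (χ ⇒ ψ)) ⇒ ¬ψ) + (ψ + (φ + φ))) · ((¬(φ + χ) ⇒ (χ ⇒ ψ)) + ((χ ⇒ (ψ + ψ)) · (χ + φ))) = 3/4 · 1 = 3/4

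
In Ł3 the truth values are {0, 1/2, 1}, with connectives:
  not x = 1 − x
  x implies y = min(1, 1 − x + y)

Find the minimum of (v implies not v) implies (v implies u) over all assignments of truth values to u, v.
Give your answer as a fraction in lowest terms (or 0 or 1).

1/2

Take u = 0, v = 1/2:
not v = not 1/2 = 1/2
v implies not v = 1/2 implies 1/2 = 1
v implies u = 1/2 implies 0 = 1/2
(v implies not v) implies (v implies u) = 1 implies 1/2 = 1/2
No assignment yields a value below 1/2, so this is the minimum.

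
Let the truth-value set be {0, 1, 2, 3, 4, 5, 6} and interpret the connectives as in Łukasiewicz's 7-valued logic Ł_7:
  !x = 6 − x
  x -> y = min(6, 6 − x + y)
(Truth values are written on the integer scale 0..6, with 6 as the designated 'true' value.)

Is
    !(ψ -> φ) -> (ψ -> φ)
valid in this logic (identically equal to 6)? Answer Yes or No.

Counterexample: take φ = 0, ψ = 4.
ψ -> φ = 4 -> 0 = 2
!(ψ -> φ) = !2 = 4
!(ψ -> φ) -> (ψ -> φ) = 4 -> 2 = 4
This gives 4 ≠ 6.

No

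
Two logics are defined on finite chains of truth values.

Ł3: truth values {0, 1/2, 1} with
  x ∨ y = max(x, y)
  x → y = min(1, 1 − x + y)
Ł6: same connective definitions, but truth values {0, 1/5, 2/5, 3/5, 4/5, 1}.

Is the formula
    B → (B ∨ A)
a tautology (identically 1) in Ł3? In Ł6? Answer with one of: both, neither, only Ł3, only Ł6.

In Ł3: every assignment gives 1 — tautology.
In Ł6: every assignment gives 1 — tautology.

both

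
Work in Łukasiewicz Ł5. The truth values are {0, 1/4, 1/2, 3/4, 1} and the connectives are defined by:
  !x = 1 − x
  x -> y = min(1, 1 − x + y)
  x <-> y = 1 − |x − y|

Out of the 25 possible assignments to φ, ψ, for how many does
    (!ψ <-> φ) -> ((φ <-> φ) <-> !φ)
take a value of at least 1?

value 1: 13 assignments (counts)
value 3/4: 5 assignments
value 1/2: 4 assignments
value 1/4: 2 assignments
value 0: 1 assignment
So 13 of the 25 assignments meet the threshold.

13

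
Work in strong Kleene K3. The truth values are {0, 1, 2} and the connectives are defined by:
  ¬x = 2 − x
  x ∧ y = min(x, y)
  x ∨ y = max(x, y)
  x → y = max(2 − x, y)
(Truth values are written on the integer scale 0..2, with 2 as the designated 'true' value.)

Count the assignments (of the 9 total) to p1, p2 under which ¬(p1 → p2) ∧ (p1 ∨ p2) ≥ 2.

1

p1 = 0, p2 = 0 ↦ 0  <
p1 = 0, p2 = 1 ↦ 0  <
p1 = 0, p2 = 2 ↦ 0  <
p1 = 1, p2 = 0 ↦ 1  <
p1 = 1, p2 = 1 ↦ 1  <
p1 = 1, p2 = 2 ↦ 0  <
p1 = 2, p2 = 0 ↦ 2  ≥
p1 = 2, p2 = 1 ↦ 1  <
p1 = 2, p2 = 2 ↦ 0  <
So 1 of the 9 assignments meets the threshold.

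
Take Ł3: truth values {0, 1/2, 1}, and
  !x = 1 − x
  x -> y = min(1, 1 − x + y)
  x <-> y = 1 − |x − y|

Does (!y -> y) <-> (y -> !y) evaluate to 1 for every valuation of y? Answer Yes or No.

Counterexample: take y = 0.
!y = !0 = 1
!y -> y = 1 -> 0 = 0
y -> !y = 0 -> 1 = 1
(!y -> y) <-> (y -> !y) = 0 <-> 1 = 0
This gives 0 ≠ 1.

No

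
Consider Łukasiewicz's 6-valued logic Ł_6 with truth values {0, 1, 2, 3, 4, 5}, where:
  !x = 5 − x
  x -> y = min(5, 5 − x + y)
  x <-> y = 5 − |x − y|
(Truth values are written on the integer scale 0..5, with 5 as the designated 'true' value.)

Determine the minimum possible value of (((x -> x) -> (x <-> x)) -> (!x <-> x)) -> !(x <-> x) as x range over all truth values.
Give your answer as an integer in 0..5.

Take x = 2:
x -> x = 2 -> 2 = 5
x <-> x = 2 <-> 2 = 5
(x -> x) -> (x <-> x) = 5 -> 5 = 5
!x = !2 = 3
!x <-> x = 3 <-> 2 = 4
((x -> x) -> (x <-> x)) -> (!x <-> x) = 5 -> 4 = 4
x <-> x = 2 <-> 2 = 5
!(x <-> x) = !5 = 0
(((x -> x) -> (x <-> x)) -> (!x <-> x)) -> !(x <-> x) = 4 -> 0 = 1
No assignment yields a value below 1, so this is the minimum.

1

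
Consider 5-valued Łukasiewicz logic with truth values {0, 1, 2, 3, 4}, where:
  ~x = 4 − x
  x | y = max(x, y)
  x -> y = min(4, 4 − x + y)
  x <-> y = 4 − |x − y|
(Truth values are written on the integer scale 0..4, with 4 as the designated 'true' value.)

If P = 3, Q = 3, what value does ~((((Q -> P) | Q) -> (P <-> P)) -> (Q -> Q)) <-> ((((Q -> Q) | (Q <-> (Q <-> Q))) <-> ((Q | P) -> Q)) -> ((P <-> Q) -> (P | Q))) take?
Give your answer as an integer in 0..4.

1

Q -> P = 3 -> 3 = 4
(Q -> P) | Q = 4 | 3 = 4
P <-> P = 3 <-> 3 = 4
((Q -> P) | Q) -> (P <-> P) = 4 -> 4 = 4
Q -> Q = 3 -> 3 = 4
(((Q -> P) | Q) -> (P <-> P)) -> (Q -> Q) = 4 -> 4 = 4
~((((Q -> P) | Q) -> (P <-> P)) -> (Q -> Q)) = ~4 = 0
Q -> Q = 3 -> 3 = 4
Q <-> Q = 3 <-> 3 = 4
Q <-> (Q <-> Q) = 3 <-> 4 = 3
(Q -> Q) | (Q <-> (Q <-> Q)) = 4 | 3 = 4
Q | P = 3 | 3 = 3
(Q | P) -> Q = 3 -> 3 = 4
((Q -> Q) | (Q <-> (Q <-> Q))) <-> ((Q | P) -> Q) = 4 <-> 4 = 4
P <-> Q = 3 <-> 3 = 4
P | Q = 3 | 3 = 3
(P <-> Q) -> (P | Q) = 4 -> 3 = 3
(((Q -> Q) | (Q <-> (Q <-> Q))) <-> ((Q | P) -> Q)) -> ((P <-> Q) -> (P | Q)) = 4 -> 3 = 3
~((((Q -> P) | Q) -> (P <-> P)) -> (Q -> Q)) <-> ((((Q -> Q) | (Q <-> (Q <-> Q))) <-> ((Q | P) -> Q)) -> ((P <-> Q) -> (P | Q))) = 0 <-> 3 = 1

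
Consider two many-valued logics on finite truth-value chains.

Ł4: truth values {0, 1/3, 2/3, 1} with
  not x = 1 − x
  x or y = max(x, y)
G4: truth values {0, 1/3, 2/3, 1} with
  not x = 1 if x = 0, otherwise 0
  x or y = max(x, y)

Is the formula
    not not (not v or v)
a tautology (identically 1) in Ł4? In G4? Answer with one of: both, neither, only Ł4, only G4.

In Ł4: at v = 1/3 the value is 2/3 — not a tautology.
In G4: every assignment gives 1 — tautology.

only G4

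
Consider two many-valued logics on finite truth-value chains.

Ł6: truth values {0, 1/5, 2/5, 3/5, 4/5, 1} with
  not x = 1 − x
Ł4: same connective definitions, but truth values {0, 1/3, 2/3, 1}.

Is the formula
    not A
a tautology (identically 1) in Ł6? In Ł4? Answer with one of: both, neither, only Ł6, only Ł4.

neither

In Ł6: at A = 1/5 the value is 4/5 — not a tautology.
In Ł4: at A = 1/3 the value is 2/3 — not a tautology.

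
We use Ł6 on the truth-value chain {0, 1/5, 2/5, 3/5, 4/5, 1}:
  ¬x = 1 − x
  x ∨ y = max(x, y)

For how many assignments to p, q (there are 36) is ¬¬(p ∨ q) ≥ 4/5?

value 1: 11 assignments (counts)
value 4/5: 9 assignments (counts)
value 3/5: 7 assignments
value 2/5: 5 assignments
value 1/5: 3 assignments
value 0: 1 assignment
So 20 of the 36 assignments meet the threshold.

20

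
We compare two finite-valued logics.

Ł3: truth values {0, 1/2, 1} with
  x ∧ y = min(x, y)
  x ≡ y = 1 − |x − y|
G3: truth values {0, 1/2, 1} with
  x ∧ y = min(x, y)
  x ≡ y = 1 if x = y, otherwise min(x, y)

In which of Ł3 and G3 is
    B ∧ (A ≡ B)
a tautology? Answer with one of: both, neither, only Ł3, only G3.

neither

In Ł3: at A = 0, B = 0 the value is 0 — not a tautology.
In G3: at A = 0, B = 0 the value is 0 — not a tautology.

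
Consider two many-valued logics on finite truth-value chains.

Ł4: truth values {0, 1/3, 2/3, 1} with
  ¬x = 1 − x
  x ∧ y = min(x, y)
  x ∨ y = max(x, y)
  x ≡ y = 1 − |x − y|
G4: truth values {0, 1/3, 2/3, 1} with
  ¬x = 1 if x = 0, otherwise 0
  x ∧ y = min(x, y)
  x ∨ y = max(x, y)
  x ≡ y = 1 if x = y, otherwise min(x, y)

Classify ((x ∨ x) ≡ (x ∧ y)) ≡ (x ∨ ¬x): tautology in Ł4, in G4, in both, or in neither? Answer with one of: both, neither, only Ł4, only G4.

neither

In Ł4: at x = 1/3, y = 1/3 the value is 2/3 — not a tautology.
In G4: at x = 1/3, y = 0 the value is 0 — not a tautology.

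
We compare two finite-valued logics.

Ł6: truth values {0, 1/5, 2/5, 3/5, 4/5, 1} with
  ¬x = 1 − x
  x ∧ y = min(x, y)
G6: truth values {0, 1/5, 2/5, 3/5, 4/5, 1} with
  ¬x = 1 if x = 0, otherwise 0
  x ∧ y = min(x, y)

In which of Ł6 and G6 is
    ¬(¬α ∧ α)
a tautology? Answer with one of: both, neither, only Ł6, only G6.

In Ł6: at α = 1/5 the value is 4/5 — not a tautology.
In G6: every assignment gives 1 — tautology.

only G6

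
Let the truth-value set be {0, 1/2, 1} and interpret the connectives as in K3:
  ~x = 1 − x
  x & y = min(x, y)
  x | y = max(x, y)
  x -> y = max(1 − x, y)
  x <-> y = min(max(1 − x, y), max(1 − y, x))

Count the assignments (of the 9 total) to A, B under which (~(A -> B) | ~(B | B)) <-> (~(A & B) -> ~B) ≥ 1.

4

A = 0, B = 0 ↦ 1  ≥
A = 0, B = 1/2 ↦ 1/2  <
A = 0, B = 1 ↦ 1  ≥
A = 1/2, B = 0 ↦ 1  ≥
A = 1/2, B = 1/2 ↦ 1/2  <
A = 1/2, B = 1 ↦ 1/2  <
A = 1, B = 0 ↦ 1  ≥
A = 1, B = 1/2 ↦ 1/2  <
A = 1, B = 1 ↦ 0  <
So 4 of the 9 assignments meet the threshold.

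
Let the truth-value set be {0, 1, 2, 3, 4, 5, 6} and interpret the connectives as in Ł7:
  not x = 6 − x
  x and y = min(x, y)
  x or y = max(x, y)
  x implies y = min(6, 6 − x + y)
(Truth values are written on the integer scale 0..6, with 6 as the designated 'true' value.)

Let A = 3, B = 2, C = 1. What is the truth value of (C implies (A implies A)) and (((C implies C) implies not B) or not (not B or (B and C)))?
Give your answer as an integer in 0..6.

A implies A = 3 implies 3 = 6
C implies (A implies A) = 1 implies 6 = 6
C implies C = 1 implies 1 = 6
not B = not 2 = 4
(C implies C) implies not B = 6 implies 4 = 4
not B = not 2 = 4
B and C = 2 and 1 = 1
not B or (B and C) = 4 or 1 = 4
not (not B or (B and C)) = not 4 = 2
((C implies C) implies not B) or not (not B or (B and C)) = 4 or 2 = 4
(C implies (A implies A)) and (((C implies C) implies not B) or not (not B or (B and C))) = 6 and 4 = 4

4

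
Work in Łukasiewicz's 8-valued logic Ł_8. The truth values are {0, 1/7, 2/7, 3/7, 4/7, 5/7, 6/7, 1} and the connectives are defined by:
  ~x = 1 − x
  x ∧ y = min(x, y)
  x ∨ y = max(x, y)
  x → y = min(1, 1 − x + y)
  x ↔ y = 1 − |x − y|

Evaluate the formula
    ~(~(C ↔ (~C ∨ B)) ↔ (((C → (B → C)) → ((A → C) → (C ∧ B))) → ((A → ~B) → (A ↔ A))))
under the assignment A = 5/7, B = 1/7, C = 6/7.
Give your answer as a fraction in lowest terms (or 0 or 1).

~C = ~6/7 = 1/7
~C ∨ B = 1/7 ∨ 1/7 = 1/7
C ↔ (~C ∨ B) = 6/7 ↔ 1/7 = 2/7
~(C ↔ (~C ∨ B)) = ~2/7 = 5/7
B → C = 1/7 → 6/7 = 1
C → (B → C) = 6/7 → 1 = 1
A → C = 5/7 → 6/7 = 1
C ∧ B = 6/7 ∧ 1/7 = 1/7
(A → C) → (C ∧ B) = 1 → 1/7 = 1/7
(C → (B → C)) → ((A → C) → (C ∧ B)) = 1 → 1/7 = 1/7
~B = ~1/7 = 6/7
A → ~B = 5/7 → 6/7 = 1
A ↔ A = 5/7 ↔ 5/7 = 1
(A → ~B) → (A ↔ A) = 1 → 1 = 1
((C → (B → C)) → ((A → C) → (C ∧ B))) → ((A → ~B) → (A ↔ A)) = 1/7 → 1 = 1
~(C ↔ (~C ∨ B)) ↔ (((C → (B → C)) → ((A → C) → (C ∧ B))) → ((A → ~B) → (A ↔ A))) = 5/7 ↔ 1 = 5/7
~(~(C ↔ (~C ∨ B)) ↔ (((C → (B → C)) → ((A → C) → (C ∧ B))) → ((A → ~B) → (A ↔ A)))) = ~5/7 = 2/7

2/7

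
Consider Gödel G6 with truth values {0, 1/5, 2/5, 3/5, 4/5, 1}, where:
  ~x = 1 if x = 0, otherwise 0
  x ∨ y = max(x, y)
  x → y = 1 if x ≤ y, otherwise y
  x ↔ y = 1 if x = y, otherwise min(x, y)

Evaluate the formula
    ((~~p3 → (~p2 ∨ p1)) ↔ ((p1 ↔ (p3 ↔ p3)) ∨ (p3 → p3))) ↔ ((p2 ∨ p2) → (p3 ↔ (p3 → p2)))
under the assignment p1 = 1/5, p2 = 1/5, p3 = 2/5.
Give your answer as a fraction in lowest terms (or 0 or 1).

1/5

~p3 = ~2/5 = 0
~~p3 = ~0 = 1
~p2 = ~1/5 = 0
~p2 ∨ p1 = 0 ∨ 1/5 = 1/5
~~p3 → (~p2 ∨ p1) = 1 → 1/5 = 1/5
p3 ↔ p3 = 2/5 ↔ 2/5 = 1
p1 ↔ (p3 ↔ p3) = 1/5 ↔ 1 = 1/5
p3 → p3 = 2/5 → 2/5 = 1
(p1 ↔ (p3 ↔ p3)) ∨ (p3 → p3) = 1/5 ∨ 1 = 1
(~~p3 → (~p2 ∨ p1)) ↔ ((p1 ↔ (p3 ↔ p3)) ∨ (p3 → p3)) = 1/5 ↔ 1 = 1/5
p2 ∨ p2 = 1/5 ∨ 1/5 = 1/5
p3 → p2 = 2/5 → 1/5 = 1/5
p3 ↔ (p3 → p2) = 2/5 ↔ 1/5 = 1/5
(p2 ∨ p2) → (p3 ↔ (p3 → p2)) = 1/5 → 1/5 = 1
((~~p3 → (~p2 ∨ p1)) ↔ ((p1 ↔ (p3 ↔ p3)) ∨ (p3 → p3))) ↔ ((p2 ∨ p2) → (p3 ↔ (p3 → p2))) = 1/5 ↔ 1 = 1/5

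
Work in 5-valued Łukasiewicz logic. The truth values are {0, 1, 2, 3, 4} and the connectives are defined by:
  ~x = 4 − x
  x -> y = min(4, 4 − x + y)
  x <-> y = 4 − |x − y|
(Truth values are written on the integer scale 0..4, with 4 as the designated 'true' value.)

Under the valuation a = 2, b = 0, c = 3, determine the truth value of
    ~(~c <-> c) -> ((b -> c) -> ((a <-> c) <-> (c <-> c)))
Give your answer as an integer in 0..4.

4

~c = ~3 = 1
~c <-> c = 1 <-> 3 = 2
~(~c <-> c) = ~2 = 2
b -> c = 0 -> 3 = 4
a <-> c = 2 <-> 3 = 3
c <-> c = 3 <-> 3 = 4
(a <-> c) <-> (c <-> c) = 3 <-> 4 = 3
(b -> c) -> ((a <-> c) <-> (c <-> c)) = 4 -> 3 = 3
~(~c <-> c) -> ((b -> c) -> ((a <-> c) <-> (c <-> c))) = 2 -> 3 = 4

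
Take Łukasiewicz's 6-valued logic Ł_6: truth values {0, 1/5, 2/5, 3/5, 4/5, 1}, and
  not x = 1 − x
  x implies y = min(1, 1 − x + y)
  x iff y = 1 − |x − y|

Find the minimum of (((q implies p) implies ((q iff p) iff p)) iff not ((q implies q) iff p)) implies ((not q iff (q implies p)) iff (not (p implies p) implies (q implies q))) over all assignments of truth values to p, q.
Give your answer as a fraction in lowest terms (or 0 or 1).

3/5

Take p = 3/5, q = 3/5:
q implies p = 3/5 implies 3/5 = 1
q iff p = 3/5 iff 3/5 = 1
(q iff p) iff p = 1 iff 3/5 = 3/5
(q implies p) implies ((q iff p) iff p) = 1 implies 3/5 = 3/5
q implies q = 3/5 implies 3/5 = 1
(q implies q) iff p = 1 iff 3/5 = 3/5
not ((q implies q) iff p) = not 3/5 = 2/5
((q implies p) implies ((q iff p) iff p)) iff not ((q implies q) iff p) = 3/5 iff 2/5 = 4/5
not q = not 3/5 = 2/5
q implies p = 3/5 implies 3/5 = 1
not q iff (q implies p) = 2/5 iff 1 = 2/5
p implies p = 3/5 implies 3/5 = 1
not (p implies p) = not 1 = 0
q implies q = 3/5 implies 3/5 = 1
not (p implies p) implies (q implies q) = 0 implies 1 = 1
(not q iff (q implies p)) iff (not (p implies p) implies (q implies q)) = 2/5 iff 1 = 2/5
(((q implies p) implies ((q iff p) iff p)) iff not ((q implies q) iff p)) implies ((not q iff (q implies p)) iff (not (p implies p) implies (q implies q))) = 4/5 implies 2/5 = 3/5
No assignment yields a value below 3/5, so this is the minimum.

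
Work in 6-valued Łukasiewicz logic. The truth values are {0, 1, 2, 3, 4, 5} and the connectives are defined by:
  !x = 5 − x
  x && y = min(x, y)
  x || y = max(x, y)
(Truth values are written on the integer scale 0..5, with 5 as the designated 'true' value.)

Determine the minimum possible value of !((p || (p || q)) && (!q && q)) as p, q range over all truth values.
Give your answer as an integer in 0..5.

Take p = 0, q = 2:
p || q = 0 || 2 = 2
p || (p || q) = 0 || 2 = 2
!q = !2 = 3
!q && q = 3 && 2 = 2
(p || (p || q)) && (!q && q) = 2 && 2 = 2
!((p || (p || q)) && (!q && q)) = !2 = 3
No assignment yields a value below 3, so this is the minimum.

3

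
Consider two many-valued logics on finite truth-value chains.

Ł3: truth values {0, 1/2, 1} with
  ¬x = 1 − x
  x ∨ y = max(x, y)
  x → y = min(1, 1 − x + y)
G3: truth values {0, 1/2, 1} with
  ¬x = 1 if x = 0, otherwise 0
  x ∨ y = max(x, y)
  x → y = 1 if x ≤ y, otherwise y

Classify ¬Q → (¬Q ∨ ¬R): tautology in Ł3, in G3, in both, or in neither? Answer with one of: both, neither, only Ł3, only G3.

In Ł3: every assignment gives 1 — tautology.
In G3: every assignment gives 1 — tautology.

both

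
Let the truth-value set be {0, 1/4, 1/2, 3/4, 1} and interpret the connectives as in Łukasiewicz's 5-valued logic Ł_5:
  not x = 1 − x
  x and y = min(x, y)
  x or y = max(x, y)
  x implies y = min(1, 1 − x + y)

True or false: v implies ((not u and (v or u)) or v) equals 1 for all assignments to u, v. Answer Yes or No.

Yes

At u = 0, v = 3/4, for instance:
not u = not 0 = 1
v or u = 3/4 or 0 = 3/4
not u and (v or u) = 1 and 3/4 = 3/4
(not u and (v or u)) or v = 3/4 or 3/4 = 3/4
v implies ((not u and (v or u)) or v) = 3/4 implies 3/4 = 1
and checking the remaining 24 assignments likewise gives ≥ 1 in every case.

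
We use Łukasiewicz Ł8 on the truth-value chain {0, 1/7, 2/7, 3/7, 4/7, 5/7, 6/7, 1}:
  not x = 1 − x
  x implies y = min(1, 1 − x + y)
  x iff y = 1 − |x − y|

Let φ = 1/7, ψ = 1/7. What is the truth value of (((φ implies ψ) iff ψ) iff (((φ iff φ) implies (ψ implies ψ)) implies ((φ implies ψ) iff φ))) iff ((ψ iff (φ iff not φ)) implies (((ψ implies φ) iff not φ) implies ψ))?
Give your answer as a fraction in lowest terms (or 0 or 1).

3/7

φ implies ψ = 1/7 implies 1/7 = 1
(φ implies ψ) iff ψ = 1 iff 1/7 = 1/7
φ iff φ = 1/7 iff 1/7 = 1
ψ implies ψ = 1/7 implies 1/7 = 1
(φ iff φ) implies (ψ implies ψ) = 1 implies 1 = 1
φ implies ψ = 1/7 implies 1/7 = 1
(φ implies ψ) iff φ = 1 iff 1/7 = 1/7
((φ iff φ) implies (ψ implies ψ)) implies ((φ implies ψ) iff φ) = 1 implies 1/7 = 1/7
((φ implies ψ) iff ψ) iff (((φ iff φ) implies (ψ implies ψ)) implies ((φ implies ψ) iff φ)) = 1/7 iff 1/7 = 1
not φ = not 1/7 = 6/7
φ iff not φ = 1/7 iff 6/7 = 2/7
ψ iff (φ iff not φ) = 1/7 iff 2/7 = 6/7
ψ implies φ = 1/7 implies 1/7 = 1
not φ = not 1/7 = 6/7
(ψ implies φ) iff not φ = 1 iff 6/7 = 6/7
((ψ implies φ) iff not φ) implies ψ = 6/7 implies 1/7 = 2/7
(ψ iff (φ iff not φ)) implies (((ψ implies φ) iff not φ) implies ψ) = 6/7 implies 2/7 = 3/7
(((φ implies ψ) iff ψ) iff (((φ iff φ) implies (ψ implies ψ)) implies ((φ implies ψ) iff φ))) iff ((ψ iff (φ iff not φ)) implies (((ψ implies φ) iff not φ) implies ψ)) = 1 iff 3/7 = 3/7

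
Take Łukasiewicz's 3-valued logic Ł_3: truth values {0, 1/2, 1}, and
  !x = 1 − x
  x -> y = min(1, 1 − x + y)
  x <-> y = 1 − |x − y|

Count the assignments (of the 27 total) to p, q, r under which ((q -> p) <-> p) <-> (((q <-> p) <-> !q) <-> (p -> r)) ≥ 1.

value 1: 11 assignments (counts)
value 1/2: 10 assignments
value 0: 6 assignments
So 11 of the 27 assignments meet the threshold.

11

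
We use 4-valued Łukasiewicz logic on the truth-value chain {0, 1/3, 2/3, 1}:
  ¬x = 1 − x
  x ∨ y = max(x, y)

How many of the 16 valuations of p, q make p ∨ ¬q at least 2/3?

p = 0, q = 0 ↦ 1  ≥
p = 0, q = 1/3 ↦ 2/3  ≥
p = 0, q = 2/3 ↦ 1/3  <
p = 0, q = 1 ↦ 0  <
p = 1/3, q = 0 ↦ 1  ≥
p = 1/3, q = 1/3 ↦ 2/3  ≥
p = 1/3, q = 2/3 ↦ 1/3  <
p = 1/3, q = 1 ↦ 1/3  <
p = 2/3, q = 0 ↦ 1  ≥
p = 2/3, q = 1/3 ↦ 2/3  ≥
p = 2/3, q = 2/3 ↦ 2/3  ≥
p = 2/3, q = 1 ↦ 2/3  ≥
p = 1, q = 0 ↦ 1  ≥
p = 1, q = 1/3 ↦ 1  ≥
p = 1, q = 2/3 ↦ 1  ≥
p = 1, q = 1 ↦ 1  ≥
So 12 of the 16 assignments meet the threshold.

12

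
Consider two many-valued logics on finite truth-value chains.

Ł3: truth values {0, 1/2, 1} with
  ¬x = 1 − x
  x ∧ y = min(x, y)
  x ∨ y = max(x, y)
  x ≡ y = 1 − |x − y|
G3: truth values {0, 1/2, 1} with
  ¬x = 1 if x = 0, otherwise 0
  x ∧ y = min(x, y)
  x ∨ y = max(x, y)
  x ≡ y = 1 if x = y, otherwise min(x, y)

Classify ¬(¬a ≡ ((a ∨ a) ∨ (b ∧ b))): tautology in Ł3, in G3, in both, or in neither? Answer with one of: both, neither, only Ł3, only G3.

neither

In Ł3: at a = 0, b = 1/2 the value is 1/2 — not a tautology.
In G3: at a = 0, b = 1/2 the value is 0 — not a tautology.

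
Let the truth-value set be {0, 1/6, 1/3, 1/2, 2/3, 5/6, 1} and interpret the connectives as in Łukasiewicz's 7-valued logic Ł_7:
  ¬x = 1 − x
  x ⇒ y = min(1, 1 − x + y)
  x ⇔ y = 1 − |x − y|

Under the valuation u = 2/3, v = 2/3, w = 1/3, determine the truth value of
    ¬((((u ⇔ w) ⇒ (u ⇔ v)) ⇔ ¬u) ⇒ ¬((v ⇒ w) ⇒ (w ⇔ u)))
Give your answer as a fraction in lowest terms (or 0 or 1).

u ⇔ w = 2/3 ⇔ 1/3 = 2/3
u ⇔ v = 2/3 ⇔ 2/3 = 1
(u ⇔ w) ⇒ (u ⇔ v) = 2/3 ⇒ 1 = 1
¬u = ¬2/3 = 1/3
((u ⇔ w) ⇒ (u ⇔ v)) ⇔ ¬u = 1 ⇔ 1/3 = 1/3
v ⇒ w = 2/3 ⇒ 1/3 = 2/3
w ⇔ u = 1/3 ⇔ 2/3 = 2/3
(v ⇒ w) ⇒ (w ⇔ u) = 2/3 ⇒ 2/3 = 1
¬((v ⇒ w) ⇒ (w ⇔ u)) = ¬1 = 0
(((u ⇔ w) ⇒ (u ⇔ v)) ⇔ ¬u) ⇒ ¬((v ⇒ w) ⇒ (w ⇔ u)) = 1/3 ⇒ 0 = 2/3
¬((((u ⇔ w) ⇒ (u ⇔ v)) ⇔ ¬u) ⇒ ¬((v ⇒ w) ⇒ (w ⇔ u))) = ¬2/3 = 1/3

1/3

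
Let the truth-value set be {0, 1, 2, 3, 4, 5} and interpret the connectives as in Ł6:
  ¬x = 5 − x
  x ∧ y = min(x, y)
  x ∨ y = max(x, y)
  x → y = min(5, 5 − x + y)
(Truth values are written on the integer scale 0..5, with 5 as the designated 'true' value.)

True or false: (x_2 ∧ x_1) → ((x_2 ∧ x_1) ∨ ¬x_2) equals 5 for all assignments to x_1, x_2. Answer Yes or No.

Yes

At x_1 = 0, x_2 = 3, for instance:
x_2 ∧ x_1 = 3 ∧ 0 = 0
¬x_2 = ¬3 = 2
(x_2 ∧ x_1) ∨ ¬x_2 = 0 ∨ 2 = 2
(x_2 ∧ x_1) → ((x_2 ∧ x_1) ∨ ¬x_2) = 0 → 2 = 5
and checking the remaining 35 assignments likewise gives ≥ 5 in every case.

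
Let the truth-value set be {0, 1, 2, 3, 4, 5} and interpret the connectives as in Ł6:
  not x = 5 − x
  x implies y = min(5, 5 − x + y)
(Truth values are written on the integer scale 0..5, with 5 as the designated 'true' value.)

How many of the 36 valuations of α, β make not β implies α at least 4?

value 5: 21 assignments (counts)
value 4: 5 assignments (counts)
value 3: 4 assignments
value 2: 3 assignments
value 1: 2 assignments
value 0: 1 assignment
So 26 of the 36 assignments meet the threshold.

26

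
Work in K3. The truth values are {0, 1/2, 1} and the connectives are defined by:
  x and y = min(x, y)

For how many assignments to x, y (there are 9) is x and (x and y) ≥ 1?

1

x = 0, y = 0 ↦ 0  <
x = 0, y = 1/2 ↦ 0  <
x = 0, y = 1 ↦ 0  <
x = 1/2, y = 0 ↦ 0  <
x = 1/2, y = 1/2 ↦ 1/2  <
x = 1/2, y = 1 ↦ 1/2  <
x = 1, y = 0 ↦ 0  <
x = 1, y = 1/2 ↦ 1/2  <
x = 1, y = 1 ↦ 1  ≥
So 1 of the 9 assignments meets the threshold.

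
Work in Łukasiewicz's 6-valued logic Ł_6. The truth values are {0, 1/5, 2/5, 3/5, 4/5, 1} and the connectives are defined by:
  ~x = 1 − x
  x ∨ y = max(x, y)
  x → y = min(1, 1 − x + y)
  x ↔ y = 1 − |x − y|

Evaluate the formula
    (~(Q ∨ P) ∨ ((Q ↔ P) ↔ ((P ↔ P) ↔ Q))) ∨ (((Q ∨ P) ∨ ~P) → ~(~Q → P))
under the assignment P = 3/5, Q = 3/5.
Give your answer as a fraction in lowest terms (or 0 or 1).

3/5

Q ∨ P = 3/5 ∨ 3/5 = 3/5
~(Q ∨ P) = ~3/5 = 2/5
Q ↔ P = 3/5 ↔ 3/5 = 1
P ↔ P = 3/5 ↔ 3/5 = 1
(P ↔ P) ↔ Q = 1 ↔ 3/5 = 3/5
(Q ↔ P) ↔ ((P ↔ P) ↔ Q) = 1 ↔ 3/5 = 3/5
~(Q ∨ P) ∨ ((Q ↔ P) ↔ ((P ↔ P) ↔ Q)) = 2/5 ∨ 3/5 = 3/5
Q ∨ P = 3/5 ∨ 3/5 = 3/5
~P = ~3/5 = 2/5
(Q ∨ P) ∨ ~P = 3/5 ∨ 2/5 = 3/5
~Q = ~3/5 = 2/5
~Q → P = 2/5 → 3/5 = 1
~(~Q → P) = ~1 = 0
((Q ∨ P) ∨ ~P) → ~(~Q → P) = 3/5 → 0 = 2/5
(~(Q ∨ P) ∨ ((Q ↔ P) ↔ ((P ↔ P) ↔ Q))) ∨ (((Q ∨ P) ∨ ~P) → ~(~Q → P)) = 3/5 ∨ 2/5 = 3/5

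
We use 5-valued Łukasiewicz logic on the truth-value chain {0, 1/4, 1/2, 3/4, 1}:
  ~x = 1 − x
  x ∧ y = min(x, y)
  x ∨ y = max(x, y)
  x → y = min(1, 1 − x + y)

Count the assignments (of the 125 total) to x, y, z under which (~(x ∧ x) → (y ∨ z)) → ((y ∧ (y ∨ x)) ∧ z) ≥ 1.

9

value 1: 9 assignments (counts)
value 3/4: 23 assignments
value 1/2: 31 assignments
value 1/4: 33 assignments
value 0: 29 assignments
So 9 of the 125 assignments meet the threshold.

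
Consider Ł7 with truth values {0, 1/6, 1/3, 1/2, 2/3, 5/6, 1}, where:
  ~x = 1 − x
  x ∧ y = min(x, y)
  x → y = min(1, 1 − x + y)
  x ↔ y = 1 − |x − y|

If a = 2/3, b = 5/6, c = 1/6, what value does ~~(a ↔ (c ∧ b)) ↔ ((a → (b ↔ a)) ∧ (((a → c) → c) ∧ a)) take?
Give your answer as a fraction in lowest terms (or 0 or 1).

5/6

c ∧ b = 1/6 ∧ 5/6 = 1/6
a ↔ (c ∧ b) = 2/3 ↔ 1/6 = 1/2
~(a ↔ (c ∧ b)) = ~1/2 = 1/2
~~(a ↔ (c ∧ b)) = ~1/2 = 1/2
b ↔ a = 5/6 ↔ 2/3 = 5/6
a → (b ↔ a) = 2/3 → 5/6 = 1
a → c = 2/3 → 1/6 = 1/2
(a → c) → c = 1/2 → 1/6 = 2/3
((a → c) → c) ∧ a = 2/3 ∧ 2/3 = 2/3
(a → (b ↔ a)) ∧ (((a → c) → c) ∧ a) = 1 ∧ 2/3 = 2/3
~~(a ↔ (c ∧ b)) ↔ ((a → (b ↔ a)) ∧ (((a → c) → c) ∧ a)) = 1/2 ↔ 2/3 = 5/6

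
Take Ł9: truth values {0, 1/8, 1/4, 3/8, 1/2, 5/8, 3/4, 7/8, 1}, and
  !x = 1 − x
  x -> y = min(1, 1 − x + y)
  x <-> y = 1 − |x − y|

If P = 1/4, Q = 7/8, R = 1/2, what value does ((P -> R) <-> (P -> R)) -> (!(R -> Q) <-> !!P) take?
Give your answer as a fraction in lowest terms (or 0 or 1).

3/4

P -> R = 1/4 -> 1/2 = 1
P -> R = 1/4 -> 1/2 = 1
(P -> R) <-> (P -> R) = 1 <-> 1 = 1
R -> Q = 1/2 -> 7/8 = 1
!(R -> Q) = !1 = 0
!P = !1/4 = 3/4
!!P = !3/4 = 1/4
!(R -> Q) <-> !!P = 0 <-> 1/4 = 3/4
((P -> R) <-> (P -> R)) -> (!(R -> Q) <-> !!P) = 1 -> 3/4 = 3/4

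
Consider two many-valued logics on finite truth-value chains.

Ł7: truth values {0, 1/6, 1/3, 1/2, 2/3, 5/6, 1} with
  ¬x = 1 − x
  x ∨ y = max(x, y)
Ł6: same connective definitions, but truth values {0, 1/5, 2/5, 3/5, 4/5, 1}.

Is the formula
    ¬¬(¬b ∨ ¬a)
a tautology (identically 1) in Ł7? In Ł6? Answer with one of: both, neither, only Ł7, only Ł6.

neither

In Ł7: at a = 1/6, b = 1/6 the value is 5/6 — not a tautology.
In Ł6: at a = 1/5, b = 1/5 the value is 4/5 — not a tautology.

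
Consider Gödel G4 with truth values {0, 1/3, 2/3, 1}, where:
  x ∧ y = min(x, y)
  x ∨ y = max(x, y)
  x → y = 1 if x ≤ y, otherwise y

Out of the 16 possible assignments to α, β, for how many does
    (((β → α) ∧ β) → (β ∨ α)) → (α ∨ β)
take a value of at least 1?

7

α = 0, β = 0 ↦ 0  <
α = 0, β = 1/3 ↦ 1/3  <
α = 0, β = 2/3 ↦ 2/3  <
α = 0, β = 1 ↦ 1  ≥
α = 1/3, β = 0 ↦ 1/3  <
α = 1/3, β = 1/3 ↦ 1/3  <
α = 1/3, β = 2/3 ↦ 2/3  <
α = 1/3, β = 1 ↦ 1  ≥
α = 2/3, β = 0 ↦ 2/3  <
α = 2/3, β = 1/3 ↦ 2/3  <
α = 2/3, β = 2/3 ↦ 2/3  <
α = 2/3, β = 1 ↦ 1  ≥
α = 1, β = 0 ↦ 1  ≥
α = 1, β = 1/3 ↦ 1  ≥
α = 1, β = 2/3 ↦ 1  ≥
α = 1, β = 1 ↦ 1  ≥
So 7 of the 16 assignments meet the threshold.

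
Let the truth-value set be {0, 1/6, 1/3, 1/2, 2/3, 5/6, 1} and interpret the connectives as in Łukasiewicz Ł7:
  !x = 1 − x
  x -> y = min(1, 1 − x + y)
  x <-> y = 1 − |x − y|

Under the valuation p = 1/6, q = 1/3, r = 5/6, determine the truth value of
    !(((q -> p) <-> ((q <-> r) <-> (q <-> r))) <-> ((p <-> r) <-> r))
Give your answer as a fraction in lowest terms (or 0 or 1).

1/3

q -> p = 1/3 -> 1/6 = 5/6
q <-> r = 1/3 <-> 5/6 = 1/2
q <-> r = 1/3 <-> 5/6 = 1/2
(q <-> r) <-> (q <-> r) = 1/2 <-> 1/2 = 1
(q -> p) <-> ((q <-> r) <-> (q <-> r)) = 5/6 <-> 1 = 5/6
p <-> r = 1/6 <-> 5/6 = 1/3
(p <-> r) <-> r = 1/3 <-> 5/6 = 1/2
((q -> p) <-> ((q <-> r) <-> (q <-> r))) <-> ((p <-> r) <-> r) = 5/6 <-> 1/2 = 2/3
!(((q -> p) <-> ((q <-> r) <-> (q <-> r))) <-> ((p <-> r) <-> r)) = !2/3 = 1/3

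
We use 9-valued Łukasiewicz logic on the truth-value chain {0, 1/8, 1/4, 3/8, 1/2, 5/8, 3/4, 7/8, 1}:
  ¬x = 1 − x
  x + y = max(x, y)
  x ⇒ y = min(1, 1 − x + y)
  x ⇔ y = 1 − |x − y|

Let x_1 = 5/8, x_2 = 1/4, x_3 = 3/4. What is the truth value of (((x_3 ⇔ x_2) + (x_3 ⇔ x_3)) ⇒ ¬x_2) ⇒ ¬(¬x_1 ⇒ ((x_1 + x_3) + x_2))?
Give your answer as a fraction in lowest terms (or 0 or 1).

1/4

x_3 ⇔ x_2 = 3/4 ⇔ 1/4 = 1/2
x_3 ⇔ x_3 = 3/4 ⇔ 3/4 = 1
(x_3 ⇔ x_2) + (x_3 ⇔ x_3) = 1/2 + 1 = 1
¬x_2 = ¬1/4 = 3/4
((x_3 ⇔ x_2) + (x_3 ⇔ x_3)) ⇒ ¬x_2 = 1 ⇒ 3/4 = 3/4
¬x_1 = ¬5/8 = 3/8
x_1 + x_3 = 5/8 + 3/4 = 3/4
(x_1 + x_3) + x_2 = 3/4 + 1/4 = 3/4
¬x_1 ⇒ ((x_1 + x_3) + x_2) = 3/8 ⇒ 3/4 = 1
¬(¬x_1 ⇒ ((x_1 + x_3) + x_2)) = ¬1 = 0
(((x_3 ⇔ x_2) + (x_3 ⇔ x_3)) ⇒ ¬x_2) ⇒ ¬(¬x_1 ⇒ ((x_1 + x_3) + x_2)) = 3/4 ⇒ 0 = 1/4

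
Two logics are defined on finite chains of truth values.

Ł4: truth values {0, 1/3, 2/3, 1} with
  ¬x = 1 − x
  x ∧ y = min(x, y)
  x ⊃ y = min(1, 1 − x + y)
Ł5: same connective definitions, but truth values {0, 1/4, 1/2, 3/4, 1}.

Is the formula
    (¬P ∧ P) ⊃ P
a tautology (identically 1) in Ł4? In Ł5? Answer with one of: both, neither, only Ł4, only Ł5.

both

In Ł4: every assignment gives 1 — tautology.
In Ł5: every assignment gives 1 — tautology.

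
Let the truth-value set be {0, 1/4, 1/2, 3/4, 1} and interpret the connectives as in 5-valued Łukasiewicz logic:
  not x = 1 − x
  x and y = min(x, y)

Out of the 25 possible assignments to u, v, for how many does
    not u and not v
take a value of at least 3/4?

value 1: 1 assignment (counts)
value 3/4: 3 assignments (counts)
value 1/2: 5 assignments
value 1/4: 7 assignments
value 0: 9 assignments
So 4 of the 25 assignments meet the threshold.

4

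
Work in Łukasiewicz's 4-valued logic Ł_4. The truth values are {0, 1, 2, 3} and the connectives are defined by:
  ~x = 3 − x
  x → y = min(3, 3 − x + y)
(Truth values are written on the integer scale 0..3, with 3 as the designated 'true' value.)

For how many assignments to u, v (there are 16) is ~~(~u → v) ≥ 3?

10

u = 0, v = 0 ↦ 0  <
u = 0, v = 1 ↦ 1  <
u = 0, v = 2 ↦ 2  <
u = 0, v = 3 ↦ 3  ≥
u = 1, v = 0 ↦ 1  <
u = 1, v = 1 ↦ 2  <
u = 1, v = 2 ↦ 3  ≥
u = 1, v = 3 ↦ 3  ≥
u = 2, v = 0 ↦ 2  <
u = 2, v = 1 ↦ 3  ≥
u = 2, v = 2 ↦ 3  ≥
u = 2, v = 3 ↦ 3  ≥
u = 3, v = 0 ↦ 3  ≥
u = 3, v = 1 ↦ 3  ≥
u = 3, v = 2 ↦ 3  ≥
u = 3, v = 3 ↦ 3  ≥
So 10 of the 16 assignments meet the threshold.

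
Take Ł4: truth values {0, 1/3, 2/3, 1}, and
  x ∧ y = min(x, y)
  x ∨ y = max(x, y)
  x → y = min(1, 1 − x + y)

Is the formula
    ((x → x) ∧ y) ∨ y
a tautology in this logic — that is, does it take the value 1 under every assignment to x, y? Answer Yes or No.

Counterexample: take x = 0, y = 0.
x → x = 0 → 0 = 1
(x → x) ∧ y = 1 ∧ 0 = 0
((x → x) ∧ y) ∨ y = 0 ∨ 0 = 0
This gives 0 ≠ 1.

No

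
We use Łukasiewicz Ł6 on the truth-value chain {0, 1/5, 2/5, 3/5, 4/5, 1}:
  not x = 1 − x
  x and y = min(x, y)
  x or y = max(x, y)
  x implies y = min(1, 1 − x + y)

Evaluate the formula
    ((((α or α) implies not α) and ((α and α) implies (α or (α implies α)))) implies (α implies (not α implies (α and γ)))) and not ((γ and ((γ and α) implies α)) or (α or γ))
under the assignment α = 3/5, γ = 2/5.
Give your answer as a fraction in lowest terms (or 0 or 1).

2/5

α or α = 3/5 or 3/5 = 3/5
not α = not 3/5 = 2/5
(α or α) implies not α = 3/5 implies 2/5 = 4/5
α and α = 3/5 and 3/5 = 3/5
α implies α = 3/5 implies 3/5 = 1
α or (α implies α) = 3/5 or 1 = 1
(α and α) implies (α or (α implies α)) = 3/5 implies 1 = 1
((α or α) implies not α) and ((α and α) implies (α or (α implies α))) = 4/5 and 1 = 4/5
not α = not 3/5 = 2/5
α and γ = 3/5 and 2/5 = 2/5
not α implies (α and γ) = 2/5 implies 2/5 = 1
α implies (not α implies (α and γ)) = 3/5 implies 1 = 1
(((α or α) implies not α) and ((α and α) implies (α or (α implies α)))) implies (α implies (not α implies (α and γ))) = 4/5 implies 1 = 1
γ and α = 2/5 and 3/5 = 2/5
(γ and α) implies α = 2/5 implies 3/5 = 1
γ and ((γ and α) implies α) = 2/5 and 1 = 2/5
α or γ = 3/5 or 2/5 = 3/5
(γ and ((γ and α) implies α)) or (α or γ) = 2/5 or 3/5 = 3/5
not ((γ and ((γ and α) implies α)) or (α or γ)) = not 3/5 = 2/5
((((α or α) implies not α) and ((α and α) implies (α or (α implies α)))) implies (α implies (not α implies (α and γ)))) and not ((γ and ((γ and α) implies α)) or (α or γ)) = 1 and 2/5 = 2/5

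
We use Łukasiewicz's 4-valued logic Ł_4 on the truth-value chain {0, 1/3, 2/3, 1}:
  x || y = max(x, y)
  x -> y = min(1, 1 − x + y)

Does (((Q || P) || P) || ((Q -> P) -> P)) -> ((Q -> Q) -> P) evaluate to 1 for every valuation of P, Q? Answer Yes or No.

Counterexample: take P = 0, Q = 1/3.
Q || P = 1/3 || 0 = 1/3
(Q || P) || P = 1/3 || 0 = 1/3
Q -> P = 1/3 -> 0 = 2/3
(Q -> P) -> P = 2/3 -> 0 = 1/3
((Q || P) || P) || ((Q -> P) -> P) = 1/3 || 1/3 = 1/3
Q -> Q = 1/3 -> 1/3 = 1
(Q -> Q) -> P = 1 -> 0 = 0
(((Q || P) || P) || ((Q -> P) -> P)) -> ((Q -> Q) -> P) = 1/3 -> 0 = 2/3
This gives 2/3 ≠ 1.

No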